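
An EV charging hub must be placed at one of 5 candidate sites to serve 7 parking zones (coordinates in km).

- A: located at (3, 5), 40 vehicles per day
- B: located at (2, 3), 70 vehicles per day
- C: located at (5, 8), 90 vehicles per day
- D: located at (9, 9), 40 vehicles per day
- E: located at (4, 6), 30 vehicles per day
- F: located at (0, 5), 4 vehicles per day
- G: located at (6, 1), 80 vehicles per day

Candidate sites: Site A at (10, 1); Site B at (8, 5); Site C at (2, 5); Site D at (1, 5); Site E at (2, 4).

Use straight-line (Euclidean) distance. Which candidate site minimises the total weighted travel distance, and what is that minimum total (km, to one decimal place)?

Site C, total 1412.0 km

Total weighted distance at each candidate:
  Site A (10, 1): total = 2593.8
  Site B (8, 5): total = 1702.9
  Site C (2, 5): total = 1412.0
  Site D (1, 5): total = 1655.4
  Site E (2, 4): total = 1414.5
Minimum is at Site C with total 1412.0 km.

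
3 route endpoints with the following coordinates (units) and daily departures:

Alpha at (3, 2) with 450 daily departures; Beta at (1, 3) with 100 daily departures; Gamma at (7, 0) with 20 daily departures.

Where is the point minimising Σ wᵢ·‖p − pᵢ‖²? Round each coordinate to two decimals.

The minimiser of Σwᵢ‖p−pᵢ‖² is the weighted centroid p* = (Σwᵢpᵢ)/(Σwᵢ).
Σwᵢ = 570.
Σwᵢxᵢ = 450·3 + 100·1 + 20·7 = 1590.
Σwᵢyᵢ = 450·2 + 100·3 + 20·0 = 1200.
x* = 1590/570 = 2.79, y* = 1200/570 = 2.11.

(2.79, 2.11)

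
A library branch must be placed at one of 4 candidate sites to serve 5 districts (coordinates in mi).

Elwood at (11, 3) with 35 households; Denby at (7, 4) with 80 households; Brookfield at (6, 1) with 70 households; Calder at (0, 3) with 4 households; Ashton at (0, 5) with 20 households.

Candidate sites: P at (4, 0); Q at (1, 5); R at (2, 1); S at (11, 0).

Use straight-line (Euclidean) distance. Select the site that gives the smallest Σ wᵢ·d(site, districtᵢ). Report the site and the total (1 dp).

Total weighted distance at each candidate:
  P (4, 0): total = 971.1
  Q (1, 5): total = 1320.7
  R (2, 1): total = 1169.9
  S (11, 0): total = 1201.7
Minimum is at P with total 971.1 mi.

P, total 971.1 mi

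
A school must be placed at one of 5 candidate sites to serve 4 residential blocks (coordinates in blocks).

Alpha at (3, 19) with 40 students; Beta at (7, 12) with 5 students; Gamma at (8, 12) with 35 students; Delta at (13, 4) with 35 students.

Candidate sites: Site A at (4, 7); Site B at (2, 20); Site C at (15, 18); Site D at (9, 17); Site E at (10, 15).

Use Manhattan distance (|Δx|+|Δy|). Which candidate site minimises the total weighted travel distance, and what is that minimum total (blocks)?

Total weighted distance at each candidate:
  Site A (4, 7): total = 1295
  Site B (2, 20): total = 1580
  Site C (15, 18): total = 1605
  Site D (9, 17): total = 1160
  Site E (10, 15): total = 1135
Minimum is at Site E with total 1135 blocks.

Site E, total 1135 blocks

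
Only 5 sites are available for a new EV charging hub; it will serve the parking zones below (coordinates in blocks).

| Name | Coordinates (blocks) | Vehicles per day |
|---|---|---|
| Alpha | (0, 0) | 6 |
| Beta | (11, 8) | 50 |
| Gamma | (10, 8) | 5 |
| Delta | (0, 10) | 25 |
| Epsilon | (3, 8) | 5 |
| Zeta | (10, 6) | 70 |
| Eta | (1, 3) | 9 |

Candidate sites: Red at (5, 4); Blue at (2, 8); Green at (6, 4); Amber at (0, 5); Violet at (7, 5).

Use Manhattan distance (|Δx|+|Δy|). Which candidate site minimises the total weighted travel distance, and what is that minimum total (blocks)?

Violet, total 1139 blocks

Total weighted distance at each candidate:
  Red (5, 4): total = 1439
  Blue (2, 8): total = 1409
  Green (6, 4): total = 1359
  Amber (0, 5): total = 1747
  Violet (7, 5): total = 1139
Minimum is at Violet with total 1139 blocks.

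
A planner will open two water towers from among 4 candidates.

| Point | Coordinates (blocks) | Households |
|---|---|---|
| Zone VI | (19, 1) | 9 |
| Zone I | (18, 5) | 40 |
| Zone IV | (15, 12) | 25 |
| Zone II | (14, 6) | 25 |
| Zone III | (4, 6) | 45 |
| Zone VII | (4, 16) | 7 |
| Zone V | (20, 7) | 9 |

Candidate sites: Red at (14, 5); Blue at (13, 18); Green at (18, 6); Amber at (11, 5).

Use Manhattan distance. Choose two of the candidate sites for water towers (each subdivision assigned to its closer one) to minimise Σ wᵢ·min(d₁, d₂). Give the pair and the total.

{Green, Amber}, total 932

Evaluate every pair (each demand assigned to the nearer of the two):
  {Green, Amber}: total = 932
  {Red, Green}: total = 988
  {Red, Amber}: total = 1024
  {Red, Blue}: total = 1110
  {Blue, Green}: total = 1128
  {Blue, Amber}: total = 1224
Best pair: {Green, Amber} with total 932.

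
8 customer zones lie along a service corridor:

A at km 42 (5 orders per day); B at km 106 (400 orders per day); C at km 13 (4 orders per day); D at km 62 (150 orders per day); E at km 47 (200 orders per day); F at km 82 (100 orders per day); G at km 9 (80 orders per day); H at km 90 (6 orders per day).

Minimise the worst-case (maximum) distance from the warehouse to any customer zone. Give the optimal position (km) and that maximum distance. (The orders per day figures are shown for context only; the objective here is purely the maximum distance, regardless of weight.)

location 57.5, max distance 48.5

The 1-center on a line is the midpoint of the two extreme points: leftmost at 9, rightmost at 106.
Optimal location = (9 + 106)/2 = 57.5; maximum distance = (106 − 9)/2 = 48.5.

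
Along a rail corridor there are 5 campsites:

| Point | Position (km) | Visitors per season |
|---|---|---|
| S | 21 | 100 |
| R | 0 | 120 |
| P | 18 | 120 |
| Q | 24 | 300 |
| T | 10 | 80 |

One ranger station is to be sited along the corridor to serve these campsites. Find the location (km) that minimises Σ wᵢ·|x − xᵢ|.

x = 21

For a sum of weighted absolute distances on a line, the optimum is the weighted median (not the mean). Total weight W = 720; half-weight = 360.
Sort by position and accumulate weight:
  km 0 (R, w=120) → cum 120
  km 10 (T, w=80) → cum 200
  km 18 (P, w=120) → cum 320
  km 21 (S, w=100) → cum 420  ≥ 360 → median here
  km 24 (Q, w=300) → cum 720
Optimal location: km 21.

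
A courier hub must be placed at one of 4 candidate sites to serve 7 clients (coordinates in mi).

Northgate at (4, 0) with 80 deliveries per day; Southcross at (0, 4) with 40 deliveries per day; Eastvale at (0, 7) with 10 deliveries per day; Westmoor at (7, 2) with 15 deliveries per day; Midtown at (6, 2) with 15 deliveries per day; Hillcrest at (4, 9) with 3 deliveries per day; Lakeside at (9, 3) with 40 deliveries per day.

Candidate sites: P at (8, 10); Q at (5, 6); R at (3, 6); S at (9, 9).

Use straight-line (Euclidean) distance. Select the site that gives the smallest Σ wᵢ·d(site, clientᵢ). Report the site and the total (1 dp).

Q, total 1091.4 mi

Total weighted distance at each candidate:
  P (8, 10): total = 1886.9
  Q (5, 6): total = 1091.4
  R (3, 6): total = 1100.1
  S (9, 9): total = 1806.1
Minimum is at Q with total 1091.4 mi.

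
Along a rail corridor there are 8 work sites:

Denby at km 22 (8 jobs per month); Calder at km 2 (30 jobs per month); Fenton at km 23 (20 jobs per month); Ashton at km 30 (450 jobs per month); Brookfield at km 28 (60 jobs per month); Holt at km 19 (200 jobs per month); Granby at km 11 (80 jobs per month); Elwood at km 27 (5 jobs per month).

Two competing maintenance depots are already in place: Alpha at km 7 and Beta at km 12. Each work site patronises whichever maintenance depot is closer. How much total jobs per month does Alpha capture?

30

The indifferent point is the midpoint (7+12)/2 = 9.5; work sites left of it (closer to Alpha at 7) go to Alpha, those right go to Beta.
  Calder at 2 (w=30) → Alpha
  Granby at 11 (w=80) → Beta
  Holt at 19 (w=200) → Beta
  Denby at 22 (w=8) → Beta
  Fenton at 23 (w=20) → Beta
  Elwood at 27 (w=5) → Beta
  Brookfield at 28 (w=60) → Beta
  Ashton at 30 (w=450) → Beta
Alpha captures 30; Beta captures 823.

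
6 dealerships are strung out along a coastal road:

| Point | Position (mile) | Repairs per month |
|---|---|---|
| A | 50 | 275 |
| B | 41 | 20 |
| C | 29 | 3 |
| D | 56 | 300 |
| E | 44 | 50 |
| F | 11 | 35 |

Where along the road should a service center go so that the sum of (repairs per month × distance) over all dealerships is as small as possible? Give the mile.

x = 50

For a sum of weighted absolute distances on a line, the optimum is the weighted median (not the mean). Total weight W = 683; half-weight = 341.5.
Sort by position and accumulate weight:
  mile 11 (F, w=35) → cum 35
  mile 29 (C, w=3) → cum 38
  mile 41 (B, w=20) → cum 58
  mile 44 (E, w=50) → cum 108
  mile 50 (A, w=275) → cum 383  ≥ 341.5 → median here
  mile 56 (D, w=300) → cum 683
Optimal location: mile 50.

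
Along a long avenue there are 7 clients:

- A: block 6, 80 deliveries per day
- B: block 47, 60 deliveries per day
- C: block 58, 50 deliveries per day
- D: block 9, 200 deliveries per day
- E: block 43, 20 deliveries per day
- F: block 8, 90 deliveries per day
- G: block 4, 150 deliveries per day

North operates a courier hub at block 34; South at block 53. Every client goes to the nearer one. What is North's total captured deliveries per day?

540

The indifferent point is the midpoint (34+53)/2 = 43.5; clients left of it (closer to North at 34) go to North, those right go to South.
  G at 4 (w=150) → North
  A at 6 (w=80) → North
  F at 8 (w=90) → North
  D at 9 (w=200) → North
  E at 43 (w=20) → North
  B at 47 (w=60) → South
  C at 58 (w=50) → South
North captures 540; South captures 110.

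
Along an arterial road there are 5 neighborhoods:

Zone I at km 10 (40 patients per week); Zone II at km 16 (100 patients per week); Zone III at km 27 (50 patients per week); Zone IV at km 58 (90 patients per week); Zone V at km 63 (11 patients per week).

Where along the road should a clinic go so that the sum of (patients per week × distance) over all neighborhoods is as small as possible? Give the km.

x = 27

For a sum of weighted absolute distances on a line, the optimum is the weighted median (not the mean). Total weight W = 291; half-weight = 145.5.
Sort by position and accumulate weight:
  km 10 (Zone I, w=40) → cum 40
  km 16 (Zone II, w=100) → cum 140
  km 27 (Zone III, w=50) → cum 190  ≥ 145.5 → median here
  km 58 (Zone IV, w=90) → cum 280
  km 63 (Zone V, w=11) → cum 291
Optimal location: km 27.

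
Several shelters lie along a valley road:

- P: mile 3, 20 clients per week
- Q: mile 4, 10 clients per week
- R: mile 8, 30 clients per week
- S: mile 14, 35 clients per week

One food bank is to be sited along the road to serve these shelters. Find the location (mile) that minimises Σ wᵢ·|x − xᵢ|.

For a sum of weighted absolute distances on a line, the optimum is the weighted median (not the mean). Total weight W = 95; half-weight = 47.5.
Sort by position and accumulate weight:
  mile 3 (P, w=20) → cum 20
  mile 4 (Q, w=10) → cum 30
  mile 8 (R, w=30) → cum 60  ≥ 47.5 → median here
  mile 14 (S, w=35) → cum 95
Optimal location: mile 8.

x = 8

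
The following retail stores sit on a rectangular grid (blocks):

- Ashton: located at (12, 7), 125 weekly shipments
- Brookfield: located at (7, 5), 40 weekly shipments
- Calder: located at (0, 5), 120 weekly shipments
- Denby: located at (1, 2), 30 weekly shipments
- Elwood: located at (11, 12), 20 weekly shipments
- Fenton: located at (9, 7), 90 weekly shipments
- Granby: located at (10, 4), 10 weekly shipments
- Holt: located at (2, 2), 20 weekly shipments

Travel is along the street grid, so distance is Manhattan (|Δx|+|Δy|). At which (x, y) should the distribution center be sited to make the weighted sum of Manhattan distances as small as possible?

Manhattan distance separates: Σwᵢ(|x−xᵢ|+|y−yᵢ|) = Σwᵢ|x−xᵢ| + Σwᵢ|y−yᵢ|, so x and y are optimised independently as 1-D weighted medians.
Total weight W = 455; half = 227.5.
x-coordinate, sorted with cumulative weight:
  x=0 (Calder, w=120) cum 120
  x=1 (Denby, w=30) cum 150
  x=2 (Holt, w=20) cum 170
  x=7 (Brookfield, w=40) cum 210
  x=9 (Fenton, w=90) cum 300  ← median
  x=10 (Granby, w=10) cum 310
  x=11 (Elwood, w=20) cum 330
  x=12 (Ashton, w=125) cum 455
⇒ x* = 9
y-coordinate, sorted with cumulative weight:
  y=2 (Denby, w=30) cum 30
  y=2 (Holt, w=20) cum 50
  y=4 (Granby, w=10) cum 60
  y=5 (Brookfield, w=40) cum 100
  y=5 (Calder, w=120) cum 220
  y=7 (Ashton, w=125) cum 345  ← median
  y=7 (Fenton, w=90) cum 435
  y=12 (Elwood, w=20) cum 455
⇒ y* = 7

(9, 7)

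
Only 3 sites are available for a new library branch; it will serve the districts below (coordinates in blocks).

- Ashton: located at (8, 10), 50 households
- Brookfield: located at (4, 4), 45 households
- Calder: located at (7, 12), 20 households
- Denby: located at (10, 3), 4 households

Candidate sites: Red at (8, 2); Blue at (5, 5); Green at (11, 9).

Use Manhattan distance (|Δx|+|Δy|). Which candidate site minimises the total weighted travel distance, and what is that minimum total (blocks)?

Total weighted distance at each candidate:
  Red (8, 2): total = 902
  Blue (5, 5): total = 698
  Green (11, 9): total = 908
Minimum is at Blue with total 698 blocks.

Blue, total 698 blocks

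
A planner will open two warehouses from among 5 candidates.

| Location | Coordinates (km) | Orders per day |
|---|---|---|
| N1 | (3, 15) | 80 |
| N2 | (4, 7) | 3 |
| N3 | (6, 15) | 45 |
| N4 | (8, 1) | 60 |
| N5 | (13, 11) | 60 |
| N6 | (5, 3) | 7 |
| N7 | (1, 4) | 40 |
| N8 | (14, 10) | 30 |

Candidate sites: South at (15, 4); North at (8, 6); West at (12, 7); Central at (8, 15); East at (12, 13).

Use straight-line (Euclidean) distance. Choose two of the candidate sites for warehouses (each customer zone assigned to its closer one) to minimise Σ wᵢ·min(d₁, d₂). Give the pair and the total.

Evaluate every pair (each demand assigned to the nearer of the two):
  {North, Central}: total = 1723.8
  {West, Central}: total = 1814.7
  {North, East}: total = 1897.8
  {Central, East}: total = 2125.1
  {South, Central}: total = 2132.3
  {North, West}: total = 2227.4
  {West, East}: total = 2233.7
  {South, East}: total = 2381.8
  {South, North}: total = 2478.5
  {South, West}: total = 2738.1
Best pair: {North, Central} with total 1723.8.

{North, Central}, total 1723.8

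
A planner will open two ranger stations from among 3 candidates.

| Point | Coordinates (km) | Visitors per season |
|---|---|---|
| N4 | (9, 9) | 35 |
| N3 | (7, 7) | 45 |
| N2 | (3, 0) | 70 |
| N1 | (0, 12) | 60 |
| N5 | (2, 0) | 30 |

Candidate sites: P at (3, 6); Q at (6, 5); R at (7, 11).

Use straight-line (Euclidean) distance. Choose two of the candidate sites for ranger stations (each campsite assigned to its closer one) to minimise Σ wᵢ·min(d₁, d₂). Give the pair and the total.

{Q, R}, total 1224.1

Evaluate every pair (each demand assigned to the nearer of the two):
  {Q, R}: total = 1224.1
  {P, Q}: total = 1268.8
  {P, R}: total = 1284.0
Best pair: {Q, R} with total 1224.1.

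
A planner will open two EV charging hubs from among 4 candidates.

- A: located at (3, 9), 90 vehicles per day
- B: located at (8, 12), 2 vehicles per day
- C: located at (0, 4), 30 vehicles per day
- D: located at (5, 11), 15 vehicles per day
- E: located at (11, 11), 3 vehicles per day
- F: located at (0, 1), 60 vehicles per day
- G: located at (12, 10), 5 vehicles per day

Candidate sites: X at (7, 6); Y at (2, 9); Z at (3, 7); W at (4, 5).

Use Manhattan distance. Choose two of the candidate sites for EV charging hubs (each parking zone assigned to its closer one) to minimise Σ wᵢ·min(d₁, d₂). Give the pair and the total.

Evaluate every pair (each demand assigned to the nearer of the two):
  {Y, W}: total = 901
  {Y, Z}: total = 991
  {Z, W}: total = 1016
  {X, Y}: total = 1061
  {X, Z}: total = 1076
  {X, W}: total = 1271
Best pair: {Y, W} with total 901.

{Y, W}, total 901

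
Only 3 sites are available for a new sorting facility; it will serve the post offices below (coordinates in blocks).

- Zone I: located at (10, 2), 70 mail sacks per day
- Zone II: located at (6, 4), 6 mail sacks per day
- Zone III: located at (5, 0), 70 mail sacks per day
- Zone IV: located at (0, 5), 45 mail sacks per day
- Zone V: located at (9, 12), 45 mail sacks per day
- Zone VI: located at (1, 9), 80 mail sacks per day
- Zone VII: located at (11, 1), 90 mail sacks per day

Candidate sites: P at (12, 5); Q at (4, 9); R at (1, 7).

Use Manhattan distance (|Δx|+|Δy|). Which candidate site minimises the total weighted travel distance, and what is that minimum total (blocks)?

Total weighted distance at each candidate:
  P (12, 5): total = 3872
  Q (4, 9): total = 3962
  R (1, 7): total = 4118
Minimum is at P with total 3872 blocks.

P, total 3872 blocks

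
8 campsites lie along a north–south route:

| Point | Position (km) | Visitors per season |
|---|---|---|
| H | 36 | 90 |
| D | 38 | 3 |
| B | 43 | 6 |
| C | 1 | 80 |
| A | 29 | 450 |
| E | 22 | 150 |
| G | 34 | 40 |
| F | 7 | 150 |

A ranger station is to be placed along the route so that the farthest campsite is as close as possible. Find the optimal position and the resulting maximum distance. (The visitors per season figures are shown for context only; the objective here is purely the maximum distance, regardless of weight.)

The 1-center on a line is the midpoint of the two extreme points: leftmost at 1, rightmost at 43.
Optimal location = (1 + 43)/2 = 22; maximum distance = (43 − 1)/2 = 21.

location 22, max distance 21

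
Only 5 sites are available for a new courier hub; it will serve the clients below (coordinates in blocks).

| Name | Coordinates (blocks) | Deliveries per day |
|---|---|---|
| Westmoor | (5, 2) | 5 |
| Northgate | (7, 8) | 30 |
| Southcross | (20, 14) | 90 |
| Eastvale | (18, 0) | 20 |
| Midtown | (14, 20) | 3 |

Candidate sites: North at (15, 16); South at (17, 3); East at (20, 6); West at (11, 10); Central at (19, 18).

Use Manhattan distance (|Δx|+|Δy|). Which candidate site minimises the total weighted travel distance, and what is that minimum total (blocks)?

Total weighted distance at each candidate:
  North (15, 16): total = 1625
  South (17, 3): total = 1915
  East (20, 6): total = 1485
  West (11, 10): total = 1799
  Central (19, 18): total = 1661
Minimum is at East with total 1485 blocks.

East, total 1485 blocks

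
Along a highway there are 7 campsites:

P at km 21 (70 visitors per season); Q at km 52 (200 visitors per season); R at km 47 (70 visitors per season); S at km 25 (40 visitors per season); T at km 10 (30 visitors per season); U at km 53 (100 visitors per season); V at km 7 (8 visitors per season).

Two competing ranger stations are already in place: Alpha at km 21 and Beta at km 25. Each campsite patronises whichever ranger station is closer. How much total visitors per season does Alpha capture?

108

The indifferent point is the midpoint (21+25)/2 = 23; campsites left of it (closer to Alpha at 21) go to Alpha, those right go to Beta.
  V at 7 (w=8) → Alpha
  T at 10 (w=30) → Alpha
  P at 21 (w=70) → Alpha
  S at 25 (w=40) → Beta
  R at 47 (w=70) → Beta
  Q at 52 (w=200) → Beta
  U at 53 (w=100) → Beta
Alpha captures 108; Beta captures 410.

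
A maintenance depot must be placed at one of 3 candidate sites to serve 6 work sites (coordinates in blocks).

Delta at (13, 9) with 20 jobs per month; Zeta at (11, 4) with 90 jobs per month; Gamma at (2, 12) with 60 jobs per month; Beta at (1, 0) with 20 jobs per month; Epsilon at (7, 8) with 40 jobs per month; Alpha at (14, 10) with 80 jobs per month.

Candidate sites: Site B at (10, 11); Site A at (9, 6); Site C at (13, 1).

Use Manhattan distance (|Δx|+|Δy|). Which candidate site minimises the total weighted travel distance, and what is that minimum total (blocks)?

Total weighted distance at each candidate:
  Site B (10, 11): total = 2400
  Site A (9, 6): total = 2440
  Site C (13, 1): total = 3510
Minimum is at Site B with total 2400 blocks.

Site B, total 2400 blocks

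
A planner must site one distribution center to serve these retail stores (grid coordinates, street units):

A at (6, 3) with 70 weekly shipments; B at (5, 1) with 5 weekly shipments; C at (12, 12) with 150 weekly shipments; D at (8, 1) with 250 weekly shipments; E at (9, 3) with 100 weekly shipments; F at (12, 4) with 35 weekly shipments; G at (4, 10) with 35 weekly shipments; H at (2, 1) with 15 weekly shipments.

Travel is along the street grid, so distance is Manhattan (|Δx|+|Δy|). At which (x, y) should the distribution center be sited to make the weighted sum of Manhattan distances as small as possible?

Manhattan distance separates: Σwᵢ(|x−xᵢ|+|y−yᵢ|) = Σwᵢ|x−xᵢ| + Σwᵢ|y−yᵢ|, so x and y are optimised independently as 1-D weighted medians.
Total weight W = 660; half = 330.
x-coordinate, sorted with cumulative weight:
  x=2 (H, w=15) cum 15
  x=4 (G, w=35) cum 50
  x=5 (B, w=5) cum 55
  x=6 (A, w=70) cum 125
  x=8 (D, w=250) cum 375  ← median
  x=9 (E, w=100) cum 475
  x=12 (C, w=150) cum 625
  x=12 (F, w=35) cum 660
⇒ x* = 8
y-coordinate, sorted with cumulative weight:
  y=1 (B, w=5) cum 5
  y=1 (D, w=250) cum 255
  y=1 (H, w=15) cum 270
  y=3 (A, w=70) cum 340  ← median
  y=3 (E, w=100) cum 440
  y=4 (F, w=35) cum 475
  y=10 (G, w=35) cum 510
  y=12 (C, w=150) cum 660
⇒ y* = 3

(8, 3)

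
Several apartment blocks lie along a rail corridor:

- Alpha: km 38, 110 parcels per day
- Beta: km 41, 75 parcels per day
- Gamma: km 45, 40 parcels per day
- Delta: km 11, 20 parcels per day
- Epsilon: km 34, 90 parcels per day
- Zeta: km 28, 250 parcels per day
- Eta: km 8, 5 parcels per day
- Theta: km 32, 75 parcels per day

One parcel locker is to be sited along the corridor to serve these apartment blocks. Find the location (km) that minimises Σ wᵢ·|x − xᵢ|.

For a sum of weighted absolute distances on a line, the optimum is the weighted median (not the mean). Total weight W = 665; half-weight = 332.5.
Sort by position and accumulate weight:
  km 8 (Eta, w=5) → cum 5
  km 11 (Delta, w=20) → cum 25
  km 28 (Zeta, w=250) → cum 275
  km 32 (Theta, w=75) → cum 350  ≥ 332.5 → median here
  km 34 (Epsilon, w=90) → cum 440
  km 38 (Alpha, w=110) → cum 550
  km 41 (Beta, w=75) → cum 625
  km 45 (Gamma, w=40) → cum 665
Optimal location: km 32.

x = 32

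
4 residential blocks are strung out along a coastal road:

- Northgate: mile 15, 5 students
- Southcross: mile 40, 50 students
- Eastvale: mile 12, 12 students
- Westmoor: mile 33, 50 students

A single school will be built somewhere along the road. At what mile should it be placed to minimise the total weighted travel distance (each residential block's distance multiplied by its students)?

For a sum of weighted absolute distances on a line, the optimum is the weighted median (not the mean). Total weight W = 117; half-weight = 58.5.
Sort by position and accumulate weight:
  mile 12 (Eastvale, w=12) → cum 12
  mile 15 (Northgate, w=5) → cum 17
  mile 33 (Westmoor, w=50) → cum 67  ≥ 58.5 → median here
  mile 40 (Southcross, w=50) → cum 117
Optimal location: mile 33.

x = 33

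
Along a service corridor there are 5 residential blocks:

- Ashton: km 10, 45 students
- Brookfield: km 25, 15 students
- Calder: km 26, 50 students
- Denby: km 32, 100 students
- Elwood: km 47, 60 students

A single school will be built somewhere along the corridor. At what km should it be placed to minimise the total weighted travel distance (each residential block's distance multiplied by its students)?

x = 32

For a sum of weighted absolute distances on a line, the optimum is the weighted median (not the mean). Total weight W = 270; half-weight = 135.
Sort by position and accumulate weight:
  km 10 (Ashton, w=45) → cum 45
  km 25 (Brookfield, w=15) → cum 60
  km 26 (Calder, w=50) → cum 110
  km 32 (Denby, w=100) → cum 210  ≥ 135 → median here
  km 47 (Elwood, w=60) → cum 270
Optimal location: km 32.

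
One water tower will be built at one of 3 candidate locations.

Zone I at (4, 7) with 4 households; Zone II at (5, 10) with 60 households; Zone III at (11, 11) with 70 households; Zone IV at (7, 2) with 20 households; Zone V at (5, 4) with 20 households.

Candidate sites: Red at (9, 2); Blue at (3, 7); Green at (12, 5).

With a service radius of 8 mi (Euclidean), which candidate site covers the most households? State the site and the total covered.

Coverage radius r = 8 mi; a point is covered iff (Δx)²+(Δy)² ≤ 8² = 64.
  Red (9, 2): covers {Zone I, Zone IV, Zone V} → 44
  Blue (3, 7): covers {Zone I, Zone II, Zone IV, Zone V} → 104
  Green (12, 5): covers {Zone III, Zone IV, Zone V} → 110
Maximum coverage at Green: 110 households.

Green, covering 110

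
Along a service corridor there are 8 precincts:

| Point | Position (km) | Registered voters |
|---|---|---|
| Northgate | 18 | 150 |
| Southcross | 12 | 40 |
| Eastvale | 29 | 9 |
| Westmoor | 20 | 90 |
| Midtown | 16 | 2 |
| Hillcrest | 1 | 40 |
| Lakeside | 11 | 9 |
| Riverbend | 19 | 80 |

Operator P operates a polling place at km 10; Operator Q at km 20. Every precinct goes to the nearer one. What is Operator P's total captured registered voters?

89

The indifferent point is the midpoint (10+20)/2 = 15; precincts left of it (closer to Operator P at 10) go to Operator P, those right go to Operator Q.
  Hillcrest at 1 (w=40) → Operator P
  Lakeside at 11 (w=9) → Operator P
  Southcross at 12 (w=40) → Operator P
  Midtown at 16 (w=2) → Operator Q
  Northgate at 18 (w=150) → Operator Q
  Riverbend at 19 (w=80) → Operator Q
  Westmoor at 20 (w=90) → Operator Q
  Eastvale at 29 (w=9) → Operator Q
Operator P captures 89; Operator Q captures 331.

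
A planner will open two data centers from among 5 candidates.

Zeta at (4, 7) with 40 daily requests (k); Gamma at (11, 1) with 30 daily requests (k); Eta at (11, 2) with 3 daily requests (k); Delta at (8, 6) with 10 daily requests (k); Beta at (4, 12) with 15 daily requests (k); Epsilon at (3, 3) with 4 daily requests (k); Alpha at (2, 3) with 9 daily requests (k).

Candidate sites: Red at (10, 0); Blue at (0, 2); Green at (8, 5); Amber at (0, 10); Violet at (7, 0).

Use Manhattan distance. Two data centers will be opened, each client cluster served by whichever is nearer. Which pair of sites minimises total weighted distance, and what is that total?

{Red, Green}, total 584

Evaluate every pair (each demand assigned to the nearer of the two):
  {Red, Green}: total = 584
  {Red, Amber}: total = 640
  {Green, Amber}: total = 668
  {Green, Violet}: total = 683
  {Blue, Green}: total = 686
  {Amber, Violet}: total = 708
  {Red, Blue}: total = 762
  {Blue, Violet}: total = 851
  {Red, Violet}: total = 864
  {Blue, Amber}: total = 926
Best pair: {Red, Green} with total 584.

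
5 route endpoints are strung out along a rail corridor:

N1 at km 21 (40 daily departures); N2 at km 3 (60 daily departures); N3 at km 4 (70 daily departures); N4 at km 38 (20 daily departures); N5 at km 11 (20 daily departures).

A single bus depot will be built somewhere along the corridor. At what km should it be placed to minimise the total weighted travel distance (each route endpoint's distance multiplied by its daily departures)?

x = 4

For a sum of weighted absolute distances on a line, the optimum is the weighted median (not the mean). Total weight W = 210; half-weight = 105.
Sort by position and accumulate weight:
  km 3 (N2, w=60) → cum 60
  km 4 (N3, w=70) → cum 130  ≥ 105 → median here
  km 11 (N5, w=20) → cum 150
  km 21 (N1, w=40) → cum 190
  km 38 (N4, w=20) → cum 210
Optimal location: km 4.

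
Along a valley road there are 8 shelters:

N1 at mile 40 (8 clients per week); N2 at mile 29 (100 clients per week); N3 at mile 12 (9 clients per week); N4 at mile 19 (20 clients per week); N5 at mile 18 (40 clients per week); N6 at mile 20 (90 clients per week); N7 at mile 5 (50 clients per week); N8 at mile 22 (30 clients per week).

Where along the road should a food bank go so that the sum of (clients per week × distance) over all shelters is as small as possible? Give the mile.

For a sum of weighted absolute distances on a line, the optimum is the weighted median (not the mean). Total weight W = 347; half-weight = 173.5.
Sort by position and accumulate weight:
  mile 5 (N7, w=50) → cum 50
  mile 12 (N3, w=9) → cum 59
  mile 18 (N5, w=40) → cum 99
  mile 19 (N4, w=20) → cum 119
  mile 20 (N6, w=90) → cum 209  ≥ 173.5 → median here
  mile 22 (N8, w=30) → cum 239
  mile 29 (N2, w=100) → cum 339
  mile 40 (N1, w=8) → cum 347
Optimal location: mile 20.

x = 20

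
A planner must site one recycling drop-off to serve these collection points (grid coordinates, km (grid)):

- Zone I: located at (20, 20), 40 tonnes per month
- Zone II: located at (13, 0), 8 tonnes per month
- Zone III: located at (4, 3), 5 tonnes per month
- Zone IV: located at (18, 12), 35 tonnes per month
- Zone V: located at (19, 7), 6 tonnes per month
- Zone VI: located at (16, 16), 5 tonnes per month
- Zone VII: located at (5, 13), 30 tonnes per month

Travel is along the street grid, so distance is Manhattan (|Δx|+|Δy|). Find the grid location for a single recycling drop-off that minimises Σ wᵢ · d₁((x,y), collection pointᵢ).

Manhattan distance separates: Σwᵢ(|x−xᵢ|+|y−yᵢ|) = Σwᵢ|x−xᵢ| + Σwᵢ|y−yᵢ|, so x and y are optimised independently as 1-D weighted medians.
Total weight W = 129; half = 64.5.
x-coordinate, sorted with cumulative weight:
  x=4 (Zone III, w=5) cum 5
  x=5 (Zone VII, w=30) cum 35
  x=13 (Zone II, w=8) cum 43
  x=16 (Zone VI, w=5) cum 48
  x=18 (Zone IV, w=35) cum 83  ← median
  x=19 (Zone V, w=6) cum 89
  x=20 (Zone I, w=40) cum 129
⇒ x* = 18
y-coordinate, sorted with cumulative weight:
  y=0 (Zone II, w=8) cum 8
  y=3 (Zone III, w=5) cum 13
  y=7 (Zone V, w=6) cum 19
  y=12 (Zone IV, w=35) cum 54
  y=13 (Zone VII, w=30) cum 84  ← median
  y=16 (Zone VI, w=5) cum 89
  y=20 (Zone I, w=40) cum 129
⇒ y* = 13

(18, 13)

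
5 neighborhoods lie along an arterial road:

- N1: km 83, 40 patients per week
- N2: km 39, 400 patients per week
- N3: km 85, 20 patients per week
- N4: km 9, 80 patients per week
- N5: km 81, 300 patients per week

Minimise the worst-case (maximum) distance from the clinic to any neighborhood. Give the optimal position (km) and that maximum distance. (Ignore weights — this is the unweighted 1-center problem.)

location 47, max distance 38

The 1-center on a line is the midpoint of the two extreme points: leftmost at 9, rightmost at 85.
Optimal location = (9 + 85)/2 = 47; maximum distance = (85 − 9)/2 = 38.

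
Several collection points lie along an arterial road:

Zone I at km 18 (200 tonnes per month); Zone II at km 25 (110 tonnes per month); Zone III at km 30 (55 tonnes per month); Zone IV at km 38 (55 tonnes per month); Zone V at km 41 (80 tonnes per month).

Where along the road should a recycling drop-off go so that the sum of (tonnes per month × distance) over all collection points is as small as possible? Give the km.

x = 25

For a sum of weighted absolute distances on a line, the optimum is the weighted median (not the mean). Total weight W = 500; half-weight = 250.
Sort by position and accumulate weight:
  km 18 (Zone I, w=200) → cum 200
  km 25 (Zone II, w=110) → cum 310  ≥ 250 → median here
  km 30 (Zone III, w=55) → cum 365
  km 38 (Zone IV, w=55) → cum 420
  km 41 (Zone V, w=80) → cum 500
Optimal location: km 25.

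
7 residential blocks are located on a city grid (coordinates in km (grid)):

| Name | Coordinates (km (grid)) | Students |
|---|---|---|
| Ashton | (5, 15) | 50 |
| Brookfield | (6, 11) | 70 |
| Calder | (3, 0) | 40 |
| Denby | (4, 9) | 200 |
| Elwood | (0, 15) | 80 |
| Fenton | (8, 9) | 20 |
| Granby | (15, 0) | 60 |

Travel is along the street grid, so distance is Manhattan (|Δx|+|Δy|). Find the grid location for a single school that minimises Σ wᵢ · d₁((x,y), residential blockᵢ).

Manhattan distance separates: Σwᵢ(|x−xᵢ|+|y−yᵢ|) = Σwᵢ|x−xᵢ| + Σwᵢ|y−yᵢ|, so x and y are optimised independently as 1-D weighted medians.
Total weight W = 520; half = 260.
x-coordinate, sorted with cumulative weight:
  x=0 (Elwood, w=80) cum 80
  x=3 (Calder, w=40) cum 120
  x=4 (Denby, w=200) cum 320  ← median
  x=5 (Ashton, w=50) cum 370
  x=6 (Brookfield, w=70) cum 440
  x=8 (Fenton, w=20) cum 460
  x=15 (Granby, w=60) cum 520
⇒ x* = 4
y-coordinate, sorted with cumulative weight:
  y=0 (Calder, w=40) cum 40
  y=0 (Granby, w=60) cum 100
  y=9 (Denby, w=200) cum 300  ← median
  y=9 (Fenton, w=20) cum 320
  y=11 (Brookfield, w=70) cum 390
  y=15 (Ashton, w=50) cum 440
  y=15 (Elwood, w=80) cum 520
⇒ y* = 9

(4, 9)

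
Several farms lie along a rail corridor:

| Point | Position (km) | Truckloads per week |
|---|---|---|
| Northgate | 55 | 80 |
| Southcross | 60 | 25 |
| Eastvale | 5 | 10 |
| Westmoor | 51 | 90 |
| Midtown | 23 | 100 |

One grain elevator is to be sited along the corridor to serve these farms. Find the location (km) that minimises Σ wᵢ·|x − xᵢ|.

x = 51

For a sum of weighted absolute distances on a line, the optimum is the weighted median (not the mean). Total weight W = 305; half-weight = 152.5.
Sort by position and accumulate weight:
  km 5 (Eastvale, w=10) → cum 10
  km 23 (Midtown, w=100) → cum 110
  km 51 (Westmoor, w=90) → cum 200  ≥ 152.5 → median here
  km 55 (Northgate, w=80) → cum 280
  km 60 (Southcross, w=25) → cum 305
Optimal location: km 51.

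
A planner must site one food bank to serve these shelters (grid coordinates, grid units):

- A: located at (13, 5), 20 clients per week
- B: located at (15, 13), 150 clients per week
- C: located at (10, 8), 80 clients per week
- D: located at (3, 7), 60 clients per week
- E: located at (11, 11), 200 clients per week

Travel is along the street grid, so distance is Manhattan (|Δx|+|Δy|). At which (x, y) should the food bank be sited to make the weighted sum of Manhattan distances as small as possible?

Manhattan distance separates: Σwᵢ(|x−xᵢ|+|y−yᵢ|) = Σwᵢ|x−xᵢ| + Σwᵢ|y−yᵢ|, so x and y are optimised independently as 1-D weighted medians.
Total weight W = 510; half = 255.
x-coordinate, sorted with cumulative weight:
  x=3 (D, w=60) cum 60
  x=10 (C, w=80) cum 140
  x=11 (E, w=200) cum 340  ← median
  x=13 (A, w=20) cum 360
  x=15 (B, w=150) cum 510
⇒ x* = 11
y-coordinate, sorted with cumulative weight:
  y=5 (A, w=20) cum 20
  y=7 (D, w=60) cum 80
  y=8 (C, w=80) cum 160
  y=11 (E, w=200) cum 360  ← median
  y=13 (B, w=150) cum 510
⇒ y* = 11

(11, 11)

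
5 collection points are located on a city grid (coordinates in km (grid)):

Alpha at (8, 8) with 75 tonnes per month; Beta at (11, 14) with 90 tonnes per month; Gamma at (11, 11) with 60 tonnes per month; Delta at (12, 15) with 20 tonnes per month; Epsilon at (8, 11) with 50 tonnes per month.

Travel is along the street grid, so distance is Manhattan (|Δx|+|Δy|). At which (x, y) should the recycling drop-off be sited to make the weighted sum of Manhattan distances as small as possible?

(11, 11)

Manhattan distance separates: Σwᵢ(|x−xᵢ|+|y−yᵢ|) = Σwᵢ|x−xᵢ| + Σwᵢ|y−yᵢ|, so x and y are optimised independently as 1-D weighted medians.
Total weight W = 295; half = 147.5.
x-coordinate, sorted with cumulative weight:
  x=8 (Alpha, w=75) cum 75
  x=8 (Epsilon, w=50) cum 125
  x=11 (Beta, w=90) cum 215  ← median
  x=11 (Gamma, w=60) cum 275
  x=12 (Delta, w=20) cum 295
⇒ x* = 11
y-coordinate, sorted with cumulative weight:
  y=8 (Alpha, w=75) cum 75
  y=11 (Gamma, w=60) cum 135
  y=11 (Epsilon, w=50) cum 185  ← median
  y=14 (Beta, w=90) cum 275
  y=15 (Delta, w=20) cum 295
⇒ y* = 11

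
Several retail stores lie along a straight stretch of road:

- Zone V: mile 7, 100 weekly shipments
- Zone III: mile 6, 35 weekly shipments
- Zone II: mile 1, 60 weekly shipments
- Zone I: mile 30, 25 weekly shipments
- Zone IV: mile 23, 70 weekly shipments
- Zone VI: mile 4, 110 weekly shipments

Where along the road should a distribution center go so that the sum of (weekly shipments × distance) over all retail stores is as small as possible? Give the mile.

For a sum of weighted absolute distances on a line, the optimum is the weighted median (not the mean). Total weight W = 400; half-weight = 200.
Sort by position and accumulate weight:
  mile 1 (Zone II, w=60) → cum 60
  mile 4 (Zone VI, w=110) → cum 170
  mile 6 (Zone III, w=35) → cum 205  ≥ 200 → median here
  mile 7 (Zone V, w=100) → cum 305
  mile 23 (Zone IV, w=70) → cum 375
  mile 30 (Zone I, w=25) → cum 400
Optimal location: mile 6.

x = 6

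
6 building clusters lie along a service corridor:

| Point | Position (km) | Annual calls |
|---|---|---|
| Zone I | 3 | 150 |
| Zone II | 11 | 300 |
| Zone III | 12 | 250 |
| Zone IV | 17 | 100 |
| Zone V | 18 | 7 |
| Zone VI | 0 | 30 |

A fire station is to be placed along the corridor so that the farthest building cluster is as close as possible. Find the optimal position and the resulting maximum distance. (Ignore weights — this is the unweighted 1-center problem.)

The 1-center on a line is the midpoint of the two extreme points: leftmost at 0, rightmost at 18.
Optimal location = (0 + 18)/2 = 9; maximum distance = (18 − 0)/2 = 9.

location 9, max distance 9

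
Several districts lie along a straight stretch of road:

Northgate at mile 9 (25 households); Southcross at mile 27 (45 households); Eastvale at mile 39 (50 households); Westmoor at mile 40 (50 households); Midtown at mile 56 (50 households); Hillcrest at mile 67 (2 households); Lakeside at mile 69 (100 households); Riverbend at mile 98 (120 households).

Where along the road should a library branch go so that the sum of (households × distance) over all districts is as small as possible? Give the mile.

x = 67

For a sum of weighted absolute distances on a line, the optimum is the weighted median (not the mean). Total weight W = 442; half-weight = 221.
Sort by position and accumulate weight:
  mile 9 (Northgate, w=25) → cum 25
  mile 27 (Southcross, w=45) → cum 70
  mile 39 (Eastvale, w=50) → cum 120
  mile 40 (Westmoor, w=50) → cum 170
  mile 56 (Midtown, w=50) → cum 220
  mile 67 (Hillcrest, w=2) → cum 222  ≥ 221 → median here
  mile 69 (Lakeside, w=100) → cum 322
  mile 98 (Riverbend, w=120) → cum 442
Optimal location: mile 67.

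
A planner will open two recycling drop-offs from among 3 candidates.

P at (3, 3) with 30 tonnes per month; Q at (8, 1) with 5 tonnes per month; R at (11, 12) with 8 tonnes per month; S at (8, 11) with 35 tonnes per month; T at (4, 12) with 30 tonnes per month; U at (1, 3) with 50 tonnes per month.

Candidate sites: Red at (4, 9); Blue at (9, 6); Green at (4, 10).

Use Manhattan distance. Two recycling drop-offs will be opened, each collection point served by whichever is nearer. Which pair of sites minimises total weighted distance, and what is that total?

Evaluate every pair (each demand assigned to the nearer of the two):
  {Red, Green}: total = 1027
  {Red, Blue}: total = 1054
  {Blue, Green}: total = 1069
Best pair: {Red, Green} with total 1027.

{Red, Green}, total 1027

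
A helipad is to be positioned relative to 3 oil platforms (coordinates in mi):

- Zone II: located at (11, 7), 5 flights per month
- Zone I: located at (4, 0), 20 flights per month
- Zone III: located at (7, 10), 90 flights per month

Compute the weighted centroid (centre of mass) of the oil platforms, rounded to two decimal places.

(6.65, 8.13)

The minimiser of Σwᵢ‖p−pᵢ‖² is the weighted centroid p* = (Σwᵢpᵢ)/(Σwᵢ).
Σwᵢ = 115.
Σwᵢxᵢ = 5·11 + 20·4 + 90·7 = 765.
Σwᵢyᵢ = 5·7 + 20·0 + 90·10 = 935.
x* = 765/115 = 6.65, y* = 935/115 = 8.13.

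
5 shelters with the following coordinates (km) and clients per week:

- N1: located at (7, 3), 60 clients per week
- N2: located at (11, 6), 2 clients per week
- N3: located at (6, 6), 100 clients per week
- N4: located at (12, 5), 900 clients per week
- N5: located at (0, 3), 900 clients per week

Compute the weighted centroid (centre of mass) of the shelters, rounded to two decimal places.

(6.04, 4.07)

The minimiser of Σwᵢ‖p−pᵢ‖² is the weighted centroid p* = (Σwᵢpᵢ)/(Σwᵢ).
Σwᵢ = 1962.
Σwᵢxᵢ = 60·7 + 2·11 + 100·6 + 900·12 + 900·0 = 11842.
Σwᵢyᵢ = 60·3 + 2·6 + 100·6 + 900·5 + 900·3 = 7992.
x* = 11842/1962 = 6.04, y* = 7992/1962 = 4.07.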